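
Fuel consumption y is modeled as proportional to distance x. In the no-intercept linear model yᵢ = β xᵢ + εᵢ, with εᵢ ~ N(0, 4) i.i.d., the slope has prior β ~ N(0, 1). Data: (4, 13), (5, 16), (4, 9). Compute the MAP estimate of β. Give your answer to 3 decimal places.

β̂_MAP = 2.754

log p(β | y) = −Σ(yᵢ − βxᵢ)²/(2·4) − β²/(2·1) + const.
Setting the derivative to zero: Σxᵢ(yᵢ − βxᵢ)/4 − β/1 = 0, so β = Σxᵢyᵢ / (Σxᵢ² + σ²/τ²).
Σxᵢyᵢ = 4·13 + 5·16 + 4·9 = 168; Σxᵢ² = 57; σ²/τ² = 4.
β̂_MAP = 168 / (57 + 4) = 168/61 ≈ 2.754.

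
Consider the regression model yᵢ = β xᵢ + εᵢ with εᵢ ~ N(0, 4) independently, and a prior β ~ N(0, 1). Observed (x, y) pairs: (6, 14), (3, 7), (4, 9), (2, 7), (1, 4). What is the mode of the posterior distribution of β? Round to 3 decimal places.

log p(β | y) = −Σ(yᵢ − βxᵢ)²/(2·4) − β²/(2·1) + const.
Setting the derivative to zero: Σxᵢ(yᵢ − βxᵢ)/4 − β/1 = 0, so β = Σxᵢyᵢ / (Σxᵢ² + σ²/τ²).
Σxᵢyᵢ = 6·14 + 3·7 + 4·9 + 2·7 + 1·4 = 159; Σxᵢ² = 66; σ²/τ² = 4.
β̂_MAP = 159 / (66 + 4) = 159/70 ≈ 2.271.

β̂_MAP = 2.271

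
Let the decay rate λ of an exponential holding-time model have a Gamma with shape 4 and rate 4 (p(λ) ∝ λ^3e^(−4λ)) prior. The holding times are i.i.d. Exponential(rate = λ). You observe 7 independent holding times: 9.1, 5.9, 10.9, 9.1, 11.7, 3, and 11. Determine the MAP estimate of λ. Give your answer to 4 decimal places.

The Exponential(rate=λ) likelihood is ∝ λ^n e^(−λΣtᵢ). Here n = 7 and Σtᵢ = 9.1 + 5.9 + 10.9 + 9.1 + 11.7 + 3 + 11 = 60.7.
Posterior ∝ λ^3e^(−4λ) · λ^7e^(−60.7λ) = λ^10e^(−64.7λ), i.e. Gamma(11, 64.7).
Mode = (a−1)/b = 10/64.7 ≈ 0.1546.

λ̂_MAP = 0.1546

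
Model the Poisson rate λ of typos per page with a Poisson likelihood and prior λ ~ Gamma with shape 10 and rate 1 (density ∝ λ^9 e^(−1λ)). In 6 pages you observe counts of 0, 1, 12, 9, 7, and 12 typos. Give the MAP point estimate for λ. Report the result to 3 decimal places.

Σxᵢ = 0+1+12+9+7+12 = 41, with n = 6.
Posterior ∝ λ^9e^(−1λ) · λ^41e^(−6λ) = λ^50e^(−7λ), i.e. Gamma(shape=51, rate=7).
The mode of a Gamma(a, b) with a ≥ 1 (shape–rate) is (a−1)/b = 50/7 ≈ 7.143.

λ̂_MAP = 7.143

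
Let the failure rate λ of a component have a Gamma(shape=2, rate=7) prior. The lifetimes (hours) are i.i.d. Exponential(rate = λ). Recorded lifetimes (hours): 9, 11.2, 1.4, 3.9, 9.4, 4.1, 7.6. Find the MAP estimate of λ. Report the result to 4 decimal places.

The Exponential(rate=λ) likelihood is ∝ λ^n e^(−λΣtᵢ). Here n = 7 and Σtᵢ = 9 + 11.2 + 1.4 + 3.9 + 9.4 + 4.1 + 7.6 = 46.6.
Posterior ∝ λe^(−7λ) · λ^7e^(−46.6λ) = λ^8e^(−53.6λ), i.e. Gamma(9, 53.6).
Mode = (a−1)/b = 8/53.6 ≈ 0.1493.

λ̂_MAP = 0.1493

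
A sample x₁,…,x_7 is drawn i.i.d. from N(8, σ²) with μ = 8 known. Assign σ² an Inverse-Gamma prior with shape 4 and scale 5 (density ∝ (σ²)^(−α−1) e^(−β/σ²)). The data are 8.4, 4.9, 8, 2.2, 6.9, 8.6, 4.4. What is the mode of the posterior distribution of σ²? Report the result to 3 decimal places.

Sum of squared deviations about the known mean: SS = (8.4−8)² + (4.9−8)² + (8−8)² + (2.2−8)² + (6.9−8)² + (8.6−8)² + (4.4−8)² = 57.94.
The Normal likelihood contributes (σ²)^(−n/2) exp(−SS/(2σ²)), so the posterior is Inverse-Gamma(α + n/2, β + SS/2) = Inverse-Gamma(7.5, 33.97).
The mode of Inverse-Gamma(a, b) is b/(a+1) = 33.97/8.5 ≈ 3.996.

σ̂²_MAP = 3.996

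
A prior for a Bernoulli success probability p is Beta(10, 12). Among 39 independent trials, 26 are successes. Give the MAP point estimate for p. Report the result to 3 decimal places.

p̂_MAP = 0.593

Prior: Beta(10, 12).
Data: 26 successes in 39 trials. The binomial likelihood contributes p^26(1−p)^13, so the posterior is Beta(10+26, 12+13) = Beta(36, 25).
For Beta(a, b) with a, b > 1 the mode is (a−1)/(a+b−2) = 35/59 ≈ 0.593.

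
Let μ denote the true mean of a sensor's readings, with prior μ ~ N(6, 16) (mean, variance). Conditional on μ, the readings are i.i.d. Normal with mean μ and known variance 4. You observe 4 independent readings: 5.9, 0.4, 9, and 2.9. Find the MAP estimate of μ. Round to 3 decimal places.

n = 4; x̄ = (5.9 + 0.4 + 9 + 2.9)/4 = 18.2/4 = 4.55.
For a Normal prior and Normal likelihood with known variance, the posterior is Normal; its mode equals its mean, the precision-weighted average.
Prior precision 1/σ₀² = 1/16 = 0.0625; data precision n/σ² = 4/4 = 1.
μ̂ = (0.0625·6 + 1·4.55) / (0.0625 + 1) = 4.925/1.0625 = 394/85 ≈ 4.635.

μ̂_MAP = 4.635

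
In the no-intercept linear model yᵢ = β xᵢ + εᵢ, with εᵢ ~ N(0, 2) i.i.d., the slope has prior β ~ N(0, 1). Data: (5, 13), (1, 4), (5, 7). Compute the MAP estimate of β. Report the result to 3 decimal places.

log p(β | y) = −Σ(yᵢ − βxᵢ)²/(2·2) − β²/(2·1) + const.
Setting the derivative to zero: Σxᵢ(yᵢ − βxᵢ)/2 − β/1 = 0, so β = Σxᵢyᵢ / (Σxᵢ² + σ²/τ²).
Σxᵢyᵢ = 5·13 + 1·4 + 5·7 = 104; Σxᵢ² = 51; σ²/τ² = 2.
β̂_MAP = 104 / (51 + 2) = 104/53 ≈ 1.962.

β̂_MAP = 1.962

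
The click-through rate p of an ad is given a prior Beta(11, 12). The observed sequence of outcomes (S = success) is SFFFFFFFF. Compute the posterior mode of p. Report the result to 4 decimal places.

Prior: Beta(11, 12).
Data: 1 success in 9 trials (from the sequence). The binomial likelihood contributes p(1−p)^8, so the posterior is Beta(11+1, 12+8) = Beta(12, 20).
For Beta(a, b) with a, b > 1 the mode is (a−1)/(a+b−2) = 11/30 ≈ 0.3667.

p̂_MAP = 0.3667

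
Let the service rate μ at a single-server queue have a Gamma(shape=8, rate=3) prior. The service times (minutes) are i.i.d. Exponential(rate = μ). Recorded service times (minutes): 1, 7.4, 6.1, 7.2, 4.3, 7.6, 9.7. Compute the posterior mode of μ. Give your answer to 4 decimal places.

μ̂_MAP = 0.3024

The Exponential(rate=μ) likelihood is ∝ μ^n e^(−μΣtᵢ). Here n = 7 and Σtᵢ = 1 + 7.4 + 6.1 + 7.2 + 4.3 + 7.6 + 9.7 = 43.3.
Posterior ∝ μ^7e^(−3μ) · μ^7e^(−43.3μ) = μ^14e^(−46.3μ), i.e. Gamma(15, 46.3).
Mode = (a−1)/b = 14/46.3 ≈ 0.3024.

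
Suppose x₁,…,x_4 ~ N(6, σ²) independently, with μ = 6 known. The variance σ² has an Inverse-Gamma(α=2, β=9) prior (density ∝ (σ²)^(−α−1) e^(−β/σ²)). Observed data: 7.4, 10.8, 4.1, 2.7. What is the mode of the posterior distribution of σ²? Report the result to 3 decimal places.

Sum of squared deviations about the known mean: SS = (7.4−6)² + (10.8−6)² + (4.1−6)² + (2.7−6)² = 39.5.
The Normal likelihood contributes (σ²)^(−n/2) exp(−SS/(2σ²)), so the posterior is Inverse-Gamma(α + n/2, β + SS/2) = Inverse-Gamma(4, 28.75).
The mode of Inverse-Gamma(a, b) is b/(a+1) = 28.75/5 ≈ 5.750.

σ̂²_MAP = 5.750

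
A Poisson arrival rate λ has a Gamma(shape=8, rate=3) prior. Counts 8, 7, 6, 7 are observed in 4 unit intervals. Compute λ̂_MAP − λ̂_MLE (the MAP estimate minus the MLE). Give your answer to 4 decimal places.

MAP − MLE = -2.0000

Σxᵢ = 28. Posterior is Gamma(36, 7); MAP = (36−1)/7 = 35/7 ≈ 5.00000.
MLE = x̄ = 28/4 ≈ 7.00000.
Difference = 35/7 − 28/4 = -2 ≈ -2.0000.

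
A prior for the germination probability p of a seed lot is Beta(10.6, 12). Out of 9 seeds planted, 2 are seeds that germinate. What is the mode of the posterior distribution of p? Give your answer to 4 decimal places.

Prior: Beta(10.6, 12).
Data: 2 successes in 9 trials. The binomial likelihood contributes p^2(1−p)^7, so the posterior is Beta(10.6+2, 12+7) = Beta(12.6, 19).
For Beta(a, b) with a, b > 1 the mode is (a−1)/(a+b−2) = 11.6/29.6 ≈ 0.3919.

p̂_MAP = 0.3919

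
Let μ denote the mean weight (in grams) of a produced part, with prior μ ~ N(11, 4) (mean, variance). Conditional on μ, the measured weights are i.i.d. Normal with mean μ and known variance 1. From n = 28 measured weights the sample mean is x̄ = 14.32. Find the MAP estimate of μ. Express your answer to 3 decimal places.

n = 28, x̄ = 14.32.
For a Normal prior and Normal likelihood with known variance, the posterior is Normal; its mode equals its mean, the precision-weighted average.
Prior precision 1/σ₀² = 1/4 = 0.25; data precision n/σ² = 28/1 = 28.
μ̂ = (0.25·11 + 28·14.32) / (0.25 + 28) = 403.71/28.25 = 40371/2825 ≈ 14.291.

μ̂_MAP = 14.291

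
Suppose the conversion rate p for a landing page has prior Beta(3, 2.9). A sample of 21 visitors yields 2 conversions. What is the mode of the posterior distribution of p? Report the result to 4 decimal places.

Prior: Beta(3, 2.9).
Data: 2 successes in 21 trials. The binomial likelihood contributes p^2(1−p)^19, so the posterior is Beta(3+2, 2.9+19) = Beta(5, 21.9).
For Beta(a, b) with a, b > 1 the mode is (a−1)/(a+b−2) = 4/24.9 ≈ 0.1606.

p̂_MAP = 0.1606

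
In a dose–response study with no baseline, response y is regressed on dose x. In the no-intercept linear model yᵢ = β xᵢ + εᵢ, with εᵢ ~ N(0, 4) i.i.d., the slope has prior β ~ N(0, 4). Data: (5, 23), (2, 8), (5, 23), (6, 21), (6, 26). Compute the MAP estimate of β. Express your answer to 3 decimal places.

log p(β | y) = −Σ(yᵢ − βxᵢ)²/(2·4) − β²/(2·4) + const.
Setting the derivative to zero: Σxᵢ(yᵢ − βxᵢ)/4 − β/4 = 0, so β = Σxᵢyᵢ / (Σxᵢ² + σ²/τ²).
Σxᵢyᵢ = 5·23 + 2·8 + 5·23 + 6·21 + 6·26 = 528; Σxᵢ² = 126; σ²/τ² = 1.
β̂_MAP = 528 / (126 + 1) = 528/127 ≈ 4.157.

β̂_MAP = 4.157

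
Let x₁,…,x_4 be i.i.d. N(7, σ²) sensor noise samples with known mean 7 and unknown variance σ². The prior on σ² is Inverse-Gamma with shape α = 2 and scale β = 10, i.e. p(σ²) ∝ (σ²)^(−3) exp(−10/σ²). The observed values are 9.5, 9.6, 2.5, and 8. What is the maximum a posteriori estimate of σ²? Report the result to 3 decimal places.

Sum of squared deviations about the known mean: SS = (9.5−7)² + (9.6−7)² + (2.5−7)² + (8−7)² = 34.26.
The Normal likelihood contributes (σ²)^(−n/2) exp(−SS/(2σ²)), so the posterior is Inverse-Gamma(α + n/2, β + SS/2) = Inverse-Gamma(4, 27.13).
The mode of Inverse-Gamma(a, b) is b/(a+1) = 27.13/5 ≈ 5.426.

σ̂²_MAP = 5.426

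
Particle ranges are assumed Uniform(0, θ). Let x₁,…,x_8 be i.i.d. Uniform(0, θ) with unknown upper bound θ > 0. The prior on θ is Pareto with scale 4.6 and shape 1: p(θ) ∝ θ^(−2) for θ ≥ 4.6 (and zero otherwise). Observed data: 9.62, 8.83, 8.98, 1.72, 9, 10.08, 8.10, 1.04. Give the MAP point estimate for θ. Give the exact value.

The Uniform(0, θ) likelihood is θ^(−n) for θ ≥ max(xᵢ), zero otherwise. Here max(xᵢ) = 10.08.
Posterior ∝ θ^(−2) · θ^(−8) = θ^(−10) on θ ≥ max(4.6, 10.08) = 10.08.
This density is strictly decreasing in θ, so the posterior mode lies at the lower boundary of the support.

θ̂_MAP = 10.08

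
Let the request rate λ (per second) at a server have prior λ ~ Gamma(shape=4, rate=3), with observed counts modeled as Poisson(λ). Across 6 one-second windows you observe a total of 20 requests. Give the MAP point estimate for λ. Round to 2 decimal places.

Σxᵢ = 20, n = 6.
Posterior ∝ λ^3e^(−3λ) · λ^20e^(−6λ) = λ^23e^(−9λ), i.e. Gamma(shape=24, rate=9).
The mode of a Gamma(a, b) with a ≥ 1 (shape–rate) is (a−1)/b = 23/9 ≈ 2.56.

λ̂_MAP = 2.56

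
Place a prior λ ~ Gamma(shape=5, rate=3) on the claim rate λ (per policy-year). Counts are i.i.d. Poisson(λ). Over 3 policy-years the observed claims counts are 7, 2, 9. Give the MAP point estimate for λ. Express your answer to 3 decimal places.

Σxᵢ = 7+2+9 = 18, with n = 3.
Posterior ∝ λ^4e^(−3λ) · λ^18e^(−3λ) = λ^22e^(−6λ), i.e. Gamma(shape=23, rate=6).
The mode of a Gamma(a, b) with a ≥ 1 (shape–rate) is (a−1)/b = 22/6 ≈ 3.667.

λ̂_MAP = 3.667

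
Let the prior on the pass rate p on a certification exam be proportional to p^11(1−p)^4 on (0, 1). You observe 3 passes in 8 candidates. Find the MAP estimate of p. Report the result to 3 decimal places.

p̂_MAP = 0.609

The prior density ∝ p^11(1−p)^4 is the kernel of Beta(12, 5).
Data: 3 successes in 8 trials. The binomial likelihood contributes p^3(1−p)^5, so the posterior is Beta(12+3, 5+5) = Beta(15, 10).
For Beta(a, b) with a, b > 1 the mode is (a−1)/(a+b−2) = 14/23 ≈ 0.609.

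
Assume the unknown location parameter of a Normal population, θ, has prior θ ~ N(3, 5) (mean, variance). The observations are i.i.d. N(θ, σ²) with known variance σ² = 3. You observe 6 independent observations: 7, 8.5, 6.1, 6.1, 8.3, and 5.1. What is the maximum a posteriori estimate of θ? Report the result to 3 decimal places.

θ̂_MAP = 6.500

n = 6; x̄ = (7 + 8.5 + 6.1 + 6.1 + 8.3 + 5.1)/6 = 41.1/6 = 6.85.
For a Normal prior and Normal likelihood with known variance, the posterior is Normal; its mode equals its mean, the precision-weighted average.
Prior precision 1/σ₀² = 1/5 = 0.2; data precision n/σ² = 6/3 = 2.
θ̂ = (0.2·3 + 2·6.85) / (0.2 + 2) = 14.3/2.2 = 6.500.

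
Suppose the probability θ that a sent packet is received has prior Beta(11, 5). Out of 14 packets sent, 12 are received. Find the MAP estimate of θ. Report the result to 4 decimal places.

Prior: Beta(11, 5).
Data: 12 successes in 14 trials. The binomial likelihood contributes θ^12(1−θ)^2, so the posterior is Beta(11+12, 5+2) = Beta(23, 7).
For Beta(a, b) with a, b > 1 the mode is (a−1)/(a+b−2) = 22/28 ≈ 0.7857.

θ̂_MAP = 0.7857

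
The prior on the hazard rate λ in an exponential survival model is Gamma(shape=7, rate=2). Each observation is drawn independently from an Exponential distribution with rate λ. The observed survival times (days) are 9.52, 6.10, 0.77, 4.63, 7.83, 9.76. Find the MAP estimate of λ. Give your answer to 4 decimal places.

λ̂_MAP = 0.2955

The Exponential(rate=λ) likelihood is ∝ λ^n e^(−λΣtᵢ). Here n = 6 and Σtᵢ = 9.52 + 6.10 + 0.77 + 4.63 + 7.83 + 9.76 = 38.61.
Posterior ∝ λ^6e^(−2λ) · λ^6e^(−38.61λ) = λ^12e^(−40.61λ), i.e. Gamma(13, 40.61).
Mode = (a−1)/b = 12/40.61 ≈ 0.2955.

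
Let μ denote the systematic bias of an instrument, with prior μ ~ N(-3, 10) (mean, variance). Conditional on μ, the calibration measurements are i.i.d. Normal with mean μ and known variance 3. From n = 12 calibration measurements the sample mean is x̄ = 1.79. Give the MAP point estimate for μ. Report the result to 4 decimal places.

n = 12, x̄ = 1.79.
For a Normal prior and Normal likelihood with known variance, the posterior is Normal; its mode equals its mean, the precision-weighted average.
Prior precision 1/σ₀² = 1/10 = 0.1; data precision n/σ² = 12/3 = 4.
μ̂ = (0.1·(-3) + 4·1.79) / (0.1 + 4) = 6.86/4.1 = 343/205 ≈ 1.6732.

μ̂_MAP = 1.6732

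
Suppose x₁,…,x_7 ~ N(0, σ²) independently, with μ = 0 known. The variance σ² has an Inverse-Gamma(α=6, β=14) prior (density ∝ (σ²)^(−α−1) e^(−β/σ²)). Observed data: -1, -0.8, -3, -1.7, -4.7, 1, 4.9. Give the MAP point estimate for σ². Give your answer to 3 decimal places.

σ̂²_MAP = 4.220

Sum of squared deviations about the known mean: SS = (-1−0)² + (-0.8−0)² + (-3−0)² + (-1.7−0)² + (-4.7−0)² + (1−0)² + (4.9−0)² = 60.63.
The Normal likelihood contributes (σ²)^(−n/2) exp(−SS/(2σ²)), so the posterior is Inverse-Gamma(α + n/2, β + SS/2) = Inverse-Gamma(9.5, 44.315).
The mode of Inverse-Gamma(a, b) is b/(a+1) = 44.315/10.5 ≈ 4.220.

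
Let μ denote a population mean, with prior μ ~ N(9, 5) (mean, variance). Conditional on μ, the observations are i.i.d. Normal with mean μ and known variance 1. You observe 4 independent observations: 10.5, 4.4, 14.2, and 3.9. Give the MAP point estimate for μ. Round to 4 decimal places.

μ̂_MAP = 8.2857

n = 4; x̄ = (10.5 + 4.4 + 14.2 + 3.9)/4 = 33/4 = 8.25.
For a Normal prior and Normal likelihood with known variance, the posterior is Normal; its mode equals its mean, the precision-weighted average.
Prior precision 1/σ₀² = 1/5 = 0.2; data precision n/σ² = 4/1 = 4.
μ̂ = (0.2·9 + 4·8.25) / (0.2 + 4) = 34.8/4.2 = 58/7 ≈ 8.2857.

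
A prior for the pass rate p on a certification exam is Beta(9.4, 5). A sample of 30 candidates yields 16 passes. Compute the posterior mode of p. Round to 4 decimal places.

Prior: Beta(9.4, 5).
Data: 16 successes in 30 trials. The binomial likelihood contributes p^16(1−p)^14, so the posterior is Beta(9.4+16, 5+14) = Beta(25.4, 19).
For Beta(a, b) with a, b > 1 the mode is (a−1)/(a+b−2) = 24.4/42.4 ≈ 0.5755.

p̂_MAP = 0.5755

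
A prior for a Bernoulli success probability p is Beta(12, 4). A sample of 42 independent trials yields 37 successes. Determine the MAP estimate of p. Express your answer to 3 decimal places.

Prior: Beta(12, 4).
Data: 37 successes in 42 trials. The binomial likelihood contributes p^37(1−p)^5, so the posterior is Beta(12+37, 4+5) = Beta(49, 9).
For Beta(a, b) with a, b > 1 the mode is (a−1)/(a+b−2) = 48/56 ≈ 0.857.

p̂_MAP = 0.857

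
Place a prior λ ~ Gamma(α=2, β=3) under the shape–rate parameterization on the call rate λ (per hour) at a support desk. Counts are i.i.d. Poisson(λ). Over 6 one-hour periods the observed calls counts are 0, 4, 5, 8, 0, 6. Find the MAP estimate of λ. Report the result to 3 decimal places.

Σxᵢ = 0+4+5+8+0+6 = 23, with n = 6.
Posterior ∝ λe^(−3λ) · λ^23e^(−6λ) = λ^24e^(−9λ), i.e. Gamma(shape=25, rate=9).
The mode of a Gamma(a, b) with a ≥ 1 (shape–rate) is (a−1)/b = 24/9 ≈ 2.667.

λ̂_MAP = 2.667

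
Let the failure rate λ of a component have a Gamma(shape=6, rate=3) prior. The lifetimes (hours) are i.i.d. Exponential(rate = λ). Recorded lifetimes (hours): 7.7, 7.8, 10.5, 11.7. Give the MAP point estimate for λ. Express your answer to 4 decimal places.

λ̂_MAP = 0.2211

The Exponential(rate=λ) likelihood is ∝ λ^n e^(−λΣtᵢ). Here n = 4 and Σtᵢ = 7.7 + 7.8 + 10.5 + 11.7 = 37.7.
Posterior ∝ λ^5e^(−3λ) · λ^4e^(−37.7λ) = λ^9e^(−40.7λ), i.e. Gamma(10, 40.7).
Mode = (a−1)/b = 9/40.7 ≈ 0.2211.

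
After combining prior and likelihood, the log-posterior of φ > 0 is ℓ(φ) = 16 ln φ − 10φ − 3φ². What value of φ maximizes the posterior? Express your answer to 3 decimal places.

φ̂_MAP = 1.000

ℓ'(φ) = 16/φ − 10 − 6φ. Setting this to zero and multiplying by φ: 6φ² + 10φ − 16 = 0.
φ = (−10 + √(10² + 4·6·16)) / (2·6) = (−10 + √484) / 12 = (−10 + 22)/12 = 1.
ℓ''(φ) = −16/φ² − 6 < 0, confirming a maximum.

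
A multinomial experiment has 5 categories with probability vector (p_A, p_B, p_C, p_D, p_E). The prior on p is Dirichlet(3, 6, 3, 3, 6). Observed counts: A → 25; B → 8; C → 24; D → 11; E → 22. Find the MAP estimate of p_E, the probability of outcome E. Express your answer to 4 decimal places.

MAP estimate of p_E = 0.2547

The posterior is Dirichlet(αᵢ + nᵢ) = Dirichlet(28, 14, 27, 14, 28).
For a Dirichlet(a₁,…,a_K) with all aᵢ > 1, the mode has j-th component (aⱼ − 1)/(Σaᵢ − K).
Here Σaᵢ = 111 and K = 5, so p_E = (28 − 1)/(111 − 5) = 27/106 ≈ 0.2547.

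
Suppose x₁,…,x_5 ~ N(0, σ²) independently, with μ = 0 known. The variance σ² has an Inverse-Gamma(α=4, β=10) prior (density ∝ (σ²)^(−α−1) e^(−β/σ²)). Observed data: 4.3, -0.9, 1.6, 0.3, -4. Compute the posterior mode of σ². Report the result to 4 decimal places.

Sum of squared deviations about the known mean: SS = (4.3−0)² + (-0.9−0)² + (1.6−0)² + (0.3−0)² + (-4−0)² = 37.95.
The Normal likelihood contributes (σ²)^(−n/2) exp(−SS/(2σ²)), so the posterior is Inverse-Gamma(α + n/2, β + SS/2) = Inverse-Gamma(6.5, 28.975).
The mode of Inverse-Gamma(a, b) is b/(a+1) = 28.975/7.5 ≈ 3.8633.

σ̂²_MAP = 3.8633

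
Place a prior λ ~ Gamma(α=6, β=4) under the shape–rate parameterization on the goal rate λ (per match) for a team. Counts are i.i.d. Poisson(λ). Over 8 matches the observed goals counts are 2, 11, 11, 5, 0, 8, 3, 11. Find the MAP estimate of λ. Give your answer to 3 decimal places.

λ̂_MAP = 4.667

Σxᵢ = 2+11+11+5+0+8+3+11 = 51, with n = 8.
Posterior ∝ λ^5e^(−4λ) · λ^51e^(−8λ) = λ^56e^(−12λ), i.e. Gamma(shape=57, rate=12).
The mode of a Gamma(a, b) with a ≥ 1 (shape–rate) is (a−1)/b = 56/12 ≈ 4.667.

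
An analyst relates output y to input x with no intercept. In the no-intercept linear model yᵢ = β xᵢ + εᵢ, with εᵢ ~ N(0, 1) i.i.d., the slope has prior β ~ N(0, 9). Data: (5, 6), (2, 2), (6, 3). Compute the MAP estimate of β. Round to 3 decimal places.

β̂_MAP = 0.799

log p(β | y) = −Σ(yᵢ − βxᵢ)²/(2·1) − β²/(2·9) + const.
Setting the derivative to zero: Σxᵢ(yᵢ − βxᵢ)/1 − β/9 = 0, so β = Σxᵢyᵢ / (Σxᵢ² + σ²/τ²).
Σxᵢyᵢ = 5·6 + 2·2 + 6·3 = 52; Σxᵢ² = 65; σ²/τ² = 1/9.
β̂_MAP = 52 / (65 + 1/9) = 52/(586/9) = 234/293 ≈ 0.799.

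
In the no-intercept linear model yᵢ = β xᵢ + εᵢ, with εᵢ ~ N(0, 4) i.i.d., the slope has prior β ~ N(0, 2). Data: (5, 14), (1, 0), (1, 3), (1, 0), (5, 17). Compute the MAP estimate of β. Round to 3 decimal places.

log p(β | y) = −Σ(yᵢ − βxᵢ)²/(2·4) − β²/(2·2) + const.
Setting the derivative to zero: Σxᵢ(yᵢ − βxᵢ)/4 − β/2 = 0, so β = Σxᵢyᵢ / (Σxᵢ² + σ²/τ²).
Σxᵢyᵢ = 5·14 + 1·0 + 1·3 + 1·0 + 5·17 = 158; Σxᵢ² = 53; σ²/τ² = 2.
β̂_MAP = 158 / (53 + 2) = 158/55 ≈ 2.873.

β̂_MAP = 2.873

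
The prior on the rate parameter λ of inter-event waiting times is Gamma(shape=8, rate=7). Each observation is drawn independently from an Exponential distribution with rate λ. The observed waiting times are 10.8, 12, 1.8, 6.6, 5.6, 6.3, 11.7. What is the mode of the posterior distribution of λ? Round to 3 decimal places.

λ̂_MAP = 0.227

The Exponential(rate=λ) likelihood is ∝ λ^n e^(−λΣtᵢ). Here n = 7 and Σtᵢ = 10.8 + 12 + 1.8 + 6.6 + 5.6 + 6.3 + 11.7 = 54.8.
Posterior ∝ λ^7e^(−7λ) · λ^7e^(−54.8λ) = λ^14e^(−61.8λ), i.e. Gamma(15, 61.8).
Mode = (a−1)/b = 14/61.8 ≈ 0.227.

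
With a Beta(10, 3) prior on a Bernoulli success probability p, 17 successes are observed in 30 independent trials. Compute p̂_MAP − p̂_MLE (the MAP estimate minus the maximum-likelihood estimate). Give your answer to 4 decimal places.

MAP − MLE = 0.0675

Posterior is Beta(27, 16); MAP = (27−1)/(43−2) = 26/41 ≈ 0.63415.
MLE ignores the prior: p̂_MLE = k/n = 17/30 ≈ 0.56667.
Difference = 26/41 − 17/30 = 83/1230 ≈ 0.0675.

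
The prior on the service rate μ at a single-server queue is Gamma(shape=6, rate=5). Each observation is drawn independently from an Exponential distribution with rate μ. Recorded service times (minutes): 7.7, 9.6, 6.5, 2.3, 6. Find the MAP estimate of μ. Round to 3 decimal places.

μ̂_MAP = 0.270

The Exponential(rate=μ) likelihood is ∝ μ^n e^(−μΣtᵢ). Here n = 5 and Σtᵢ = 7.7 + 9.6 + 6.5 + 2.3 + 6 = 32.1.
Posterior ∝ μ^5e^(−5μ) · μ^5e^(−32.1μ) = μ^10e^(−37.1μ), i.e. Gamma(11, 37.1).
Mode = (a−1)/b = 10/37.1 ≈ 0.270.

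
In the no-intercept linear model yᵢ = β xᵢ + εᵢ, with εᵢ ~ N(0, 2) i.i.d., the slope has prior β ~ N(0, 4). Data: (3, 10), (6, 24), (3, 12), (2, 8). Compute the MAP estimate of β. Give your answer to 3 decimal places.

log p(β | y) = −Σ(yᵢ − βxᵢ)²/(2·2) − β²/(2·4) + const.
Setting the derivative to zero: Σxᵢ(yᵢ − βxᵢ)/2 − β/4 = 0, so β = Σxᵢyᵢ / (Σxᵢ² + σ²/τ²).
Σxᵢyᵢ = 3·10 + 6·24 + 3·12 + 2·8 = 226; Σxᵢ² = 58; σ²/τ² = 0.5.
β̂_MAP = 226 / (58 + 0.5) = 226/58.5 ≈ 3.863.

β̂_MAP = 3.863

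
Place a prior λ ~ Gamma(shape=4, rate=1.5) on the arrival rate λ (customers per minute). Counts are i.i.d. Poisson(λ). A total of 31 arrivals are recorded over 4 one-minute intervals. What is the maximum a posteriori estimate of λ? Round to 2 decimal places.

Σxᵢ = 31, n = 4.
Posterior ∝ λ^3e^(−1.5λ) · λ^31e^(−4λ) = λ^34e^(−5.5λ), i.e. Gamma(shape=35, rate=5.5).
The mode of a Gamma(a, b) with a ≥ 1 (shape–rate) is (a−1)/b = 34/5.5 ≈ 6.18.

λ̂_MAP = 6.18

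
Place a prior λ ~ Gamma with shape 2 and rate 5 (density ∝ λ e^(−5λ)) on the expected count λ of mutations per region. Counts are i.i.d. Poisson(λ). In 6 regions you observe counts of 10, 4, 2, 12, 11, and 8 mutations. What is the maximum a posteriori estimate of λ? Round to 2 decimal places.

Σxᵢ = 10+4+2+12+11+8 = 47, with n = 6.
Posterior ∝ λe^(−5λ) · λ^47e^(−6λ) = λ^48e^(−11λ), i.e. Gamma(shape=49, rate=11).
The mode of a Gamma(a, b) with a ≥ 1 (shape–rate) is (a−1)/b = 48/11 ≈ 4.36.

λ̂_MAP = 4.36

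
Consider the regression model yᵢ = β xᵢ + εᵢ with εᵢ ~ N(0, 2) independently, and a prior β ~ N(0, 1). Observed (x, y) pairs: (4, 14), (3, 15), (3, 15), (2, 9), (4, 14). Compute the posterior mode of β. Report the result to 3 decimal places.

β̂_MAP = 3.929

log p(β | y) = −Σ(yᵢ − βxᵢ)²/(2·2) − β²/(2·1) + const.
Setting the derivative to zero: Σxᵢ(yᵢ − βxᵢ)/2 − β/1 = 0, so β = Σxᵢyᵢ / (Σxᵢ² + σ²/τ²).
Σxᵢyᵢ = 4·14 + 3·15 + 3·15 + 2·9 + 4·14 = 220; Σxᵢ² = 54; σ²/τ² = 2.
β̂_MAP = 220 / (54 + 2) = 220/56 ≈ 3.929.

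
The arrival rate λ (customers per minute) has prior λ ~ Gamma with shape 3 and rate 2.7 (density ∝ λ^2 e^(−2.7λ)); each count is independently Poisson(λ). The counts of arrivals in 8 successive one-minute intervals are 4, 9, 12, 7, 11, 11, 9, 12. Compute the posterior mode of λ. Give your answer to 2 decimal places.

Σxᵢ = 4+9+12+7+11+11+9+12 = 75, with n = 8.
Posterior ∝ λ^2e^(−2.7λ) · λ^75e^(−8λ) = λ^77e^(−10.7λ), i.e. Gamma(shape=78, rate=10.7).
The mode of a Gamma(a, b) with a ≥ 1 (shape–rate) is (a−1)/b = 77/10.7 ≈ 7.20.

λ̂_MAP = 7.20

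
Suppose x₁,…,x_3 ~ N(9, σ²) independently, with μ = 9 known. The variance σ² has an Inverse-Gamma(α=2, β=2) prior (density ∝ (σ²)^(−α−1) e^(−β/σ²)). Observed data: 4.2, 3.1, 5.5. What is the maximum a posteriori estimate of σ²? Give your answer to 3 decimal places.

Sum of squared deviations about the known mean: SS = (4.2−9)² + (3.1−9)² + (5.5−9)² = 70.1.
The Normal likelihood contributes (σ²)^(−n/2) exp(−SS/(2σ²)), so the posterior is Inverse-Gamma(α + n/2, β + SS/2) = Inverse-Gamma(3.5, 37.05).
The mode of Inverse-Gamma(a, b) is b/(a+1) = 37.05/4.5 ≈ 8.233.

σ̂²_MAP = 8.233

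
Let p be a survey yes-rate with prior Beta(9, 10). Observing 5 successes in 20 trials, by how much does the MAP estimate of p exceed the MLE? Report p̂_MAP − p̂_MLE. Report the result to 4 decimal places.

Posterior is Beta(14, 25); MAP = (14−1)/(39−2) = 13/37 ≈ 0.35135.
MLE ignores the prior: p̂_MLE = k/n = 5/20 ≈ 0.25000.
Difference = 13/37 − 5/20 = 15/148 ≈ 0.1014.

MAP − MLE = 0.1014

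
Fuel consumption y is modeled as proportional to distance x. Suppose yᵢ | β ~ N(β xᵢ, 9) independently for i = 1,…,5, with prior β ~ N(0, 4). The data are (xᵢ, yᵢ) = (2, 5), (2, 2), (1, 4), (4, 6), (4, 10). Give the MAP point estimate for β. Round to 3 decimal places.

β̂_MAP = 1.896

log p(β | y) = −Σ(yᵢ − βxᵢ)²/(2·9) − β²/(2·4) + const.
Setting the derivative to zero: Σxᵢ(yᵢ − βxᵢ)/9 − β/4 = 0, so β = Σxᵢyᵢ / (Σxᵢ² + σ²/τ²).
Σxᵢyᵢ = 2·5 + 2·2 + 1·4 + 4·6 + 4·10 = 82; Σxᵢ² = 41; σ²/τ² = 2.25.
β̂_MAP = 82 / (41 + 2.25) = 82/43.25 ≈ 1.896.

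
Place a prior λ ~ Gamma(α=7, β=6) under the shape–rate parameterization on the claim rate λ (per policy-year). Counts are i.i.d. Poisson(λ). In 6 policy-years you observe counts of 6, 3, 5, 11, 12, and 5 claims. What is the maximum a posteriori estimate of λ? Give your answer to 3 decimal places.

Σxᵢ = 6+3+5+11+12+5 = 42, with n = 6.
Posterior ∝ λ^6e^(−6λ) · λ^42e^(−6λ) = λ^48e^(−12λ), i.e. Gamma(shape=49, rate=12).
The mode of a Gamma(a, b) with a ≥ 1 (shape–rate) is (a−1)/b = 48/12 ≈ 4.000.

λ̂_MAP = 4.000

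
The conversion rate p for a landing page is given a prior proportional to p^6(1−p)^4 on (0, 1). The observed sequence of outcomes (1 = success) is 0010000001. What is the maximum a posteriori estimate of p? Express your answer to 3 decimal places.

The prior density ∝ p^6(1−p)^4 is the kernel of Beta(7, 5).
Data: 2 successes in 10 trials (from the sequence). The binomial likelihood contributes p^2(1−p)^8, so the posterior is Beta(7+2, 5+8) = Beta(9, 13).
For Beta(a, b) with a, b > 1 the mode is (a−1)/(a+b−2) = 8/20 ≈ 0.400.

p̂_MAP = 0.400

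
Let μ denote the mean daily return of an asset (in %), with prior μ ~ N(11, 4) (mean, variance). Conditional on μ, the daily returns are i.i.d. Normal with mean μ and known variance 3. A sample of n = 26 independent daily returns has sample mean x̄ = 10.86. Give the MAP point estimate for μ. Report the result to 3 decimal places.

μ̂_MAP = 10.864

n = 26, x̄ = 10.86.
For a Normal prior and Normal likelihood with known variance, the posterior is Normal; its mode equals its mean, the precision-weighted average.
Prior precision 1/σ₀² = 1/4 = 0.25; data precision n/σ² = 26/3.
μ̂ = (0.25·11 + (26/3)·10.86) / (0.25 + 26/3) = 96.87/(107/12) = 29061/2675 ≈ 10.864.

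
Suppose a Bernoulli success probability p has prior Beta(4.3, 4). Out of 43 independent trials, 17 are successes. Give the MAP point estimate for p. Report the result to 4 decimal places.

p̂_MAP = 0.4118

Prior: Beta(4.3, 4).
Data: 17 successes in 43 trials. The binomial likelihood contributes p^17(1−p)^26, so the posterior is Beta(4.3+17, 4+26) = Beta(21.3, 30).
For Beta(a, b) with a, b > 1 the mode is (a−1)/(a+b−2) = 20.3/49.3 ≈ 0.4118.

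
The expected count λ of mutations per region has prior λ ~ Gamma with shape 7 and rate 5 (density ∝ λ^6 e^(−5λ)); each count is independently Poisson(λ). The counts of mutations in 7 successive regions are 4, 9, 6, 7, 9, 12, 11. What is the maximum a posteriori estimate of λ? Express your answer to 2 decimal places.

λ̂_MAP = 5.33

Σxᵢ = 4+9+6+7+9+12+11 = 58, with n = 7.
Posterior ∝ λ^6e^(−5λ) · λ^58e^(−7λ) = λ^64e^(−12λ), i.e. Gamma(shape=65, rate=12).
The mode of a Gamma(a, b) with a ≥ 1 (shape–rate) is (a−1)/b = 64/12 ≈ 5.33.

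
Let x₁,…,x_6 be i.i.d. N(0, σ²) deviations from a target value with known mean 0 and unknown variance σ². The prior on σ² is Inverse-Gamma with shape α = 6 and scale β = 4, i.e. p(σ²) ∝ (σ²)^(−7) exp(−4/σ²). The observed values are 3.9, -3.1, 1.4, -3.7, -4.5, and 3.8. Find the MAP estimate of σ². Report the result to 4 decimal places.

Sum of squared deviations about the known mean: SS = (3.9−0)² + (-3.1−0)² + (1.4−0)² + (-3.7−0)² + (-4.5−0)² + (3.8−0)² = 75.16.
The Normal likelihood contributes (σ²)^(−n/2) exp(−SS/(2σ²)), so the posterior is Inverse-Gamma(α + n/2, β + SS/2) = Inverse-Gamma(9, 41.58).
The mode of Inverse-Gamma(a, b) is b/(a+1) = 41.58/10 ≈ 4.1580.

σ̂²_MAP = 4.1580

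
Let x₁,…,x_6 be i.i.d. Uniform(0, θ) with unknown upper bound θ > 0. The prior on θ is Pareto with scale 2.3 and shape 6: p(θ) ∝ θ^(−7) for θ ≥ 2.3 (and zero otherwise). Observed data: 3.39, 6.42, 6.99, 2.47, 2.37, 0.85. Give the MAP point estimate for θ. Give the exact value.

The Uniform(0, θ) likelihood is θ^(−n) for θ ≥ max(xᵢ), zero otherwise. Here max(xᵢ) = 6.99.
Posterior ∝ θ^(−7) · θ^(−6) = θ^(−13) on θ ≥ max(2.3, 6.99) = 6.99.
This density is strictly decreasing in θ, so the posterior mode lies at the lower boundary of the support.

θ̂_MAP = 6.99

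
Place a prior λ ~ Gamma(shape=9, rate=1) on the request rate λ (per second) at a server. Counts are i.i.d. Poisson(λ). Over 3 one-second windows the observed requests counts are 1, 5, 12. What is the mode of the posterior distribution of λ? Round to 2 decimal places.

Σxᵢ = 1+5+12 = 18, with n = 3.
Posterior ∝ λ^8e^(−1λ) · λ^18e^(−3λ) = λ^26e^(−4λ), i.e. Gamma(shape=27, rate=4).
The mode of a Gamma(a, b) with a ≥ 1 (shape–rate) is (a−1)/b = 26/4 ≈ 6.50.

λ̂_MAP = 6.50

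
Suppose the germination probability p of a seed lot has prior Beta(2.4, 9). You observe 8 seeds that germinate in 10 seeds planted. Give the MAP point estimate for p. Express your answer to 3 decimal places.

Prior: Beta(2.4, 9).
Data: 8 successes in 10 trials. The binomial likelihood contributes p^8(1−p)^2, so the posterior is Beta(2.4+8, 9+2) = Beta(10.4, 11).
For Beta(a, b) with a, b > 1 the mode is (a−1)/(a+b−2) = 9.4/19.4 ≈ 0.485.

p̂_MAP = 0.485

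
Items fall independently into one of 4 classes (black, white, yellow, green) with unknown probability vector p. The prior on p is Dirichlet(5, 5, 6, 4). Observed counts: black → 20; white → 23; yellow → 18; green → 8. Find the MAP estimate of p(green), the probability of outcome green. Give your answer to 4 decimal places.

MAP estimate of p(green) = 0.1294

The posterior is Dirichlet(αᵢ + nᵢ) = Dirichlet(25, 28, 24, 12).
For a Dirichlet(a₁,…,a_K) with all aᵢ > 1, the mode has j-th component (aⱼ − 1)/(Σaᵢ − K).
Here Σaᵢ = 89 and K = 4, so p(green) = (12 − 1)/(89 − 4) = 11/85 ≈ 0.1294.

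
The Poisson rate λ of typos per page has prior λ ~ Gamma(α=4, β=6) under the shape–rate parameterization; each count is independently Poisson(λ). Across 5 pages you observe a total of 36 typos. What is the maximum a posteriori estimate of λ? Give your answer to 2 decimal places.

Σxᵢ = 36, n = 5.
Posterior ∝ λ^3e^(−6λ) · λ^36e^(−5λ) = λ^39e^(−11λ), i.e. Gamma(shape=40, rate=11).
The mode of a Gamma(a, b) with a ≥ 1 (shape–rate) is (a−1)/b = 39/11 ≈ 3.55.

λ̂_MAP = 3.55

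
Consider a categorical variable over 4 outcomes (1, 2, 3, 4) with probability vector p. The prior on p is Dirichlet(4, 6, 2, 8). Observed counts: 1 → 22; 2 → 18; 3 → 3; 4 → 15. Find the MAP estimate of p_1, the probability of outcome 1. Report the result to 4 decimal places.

MAP estimate: 0.3378

The posterior is Dirichlet(αᵢ + nᵢ) = Dirichlet(26, 24, 5, 23).
For a Dirichlet(a₁,…,a_K) with all aᵢ > 1, the mode has j-th component (aⱼ − 1)/(Σaᵢ − K).
Here Σaᵢ = 78 and K = 4, so p_1 = (26 − 1)/(78 − 4) = 25/74 ≈ 0.3378.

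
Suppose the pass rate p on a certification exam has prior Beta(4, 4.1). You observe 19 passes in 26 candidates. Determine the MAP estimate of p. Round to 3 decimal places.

Prior: Beta(4, 4.1).
Data: 19 successes in 26 trials. The binomial likelihood contributes p^19(1−p)^7, so the posterior is Beta(4+19, 4.1+7) = Beta(23, 11.1).
For Beta(a, b) with a, b > 1 the mode is (a−1)/(a+b−2) = 22/32.1 ≈ 0.685.

p̂_MAP = 0.685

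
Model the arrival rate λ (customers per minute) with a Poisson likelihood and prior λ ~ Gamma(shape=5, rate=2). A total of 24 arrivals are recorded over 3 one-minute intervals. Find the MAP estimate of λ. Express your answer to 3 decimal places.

λ̂_MAP = 5.600

Σxᵢ = 24, n = 3.
Posterior ∝ λ^4e^(−2λ) · λ^24e^(−3λ) = λ^28e^(−5λ), i.e. Gamma(shape=29, rate=5).
The mode of a Gamma(a, b) with a ≥ 1 (shape–rate) is (a−1)/b = 28/5 ≈ 5.600.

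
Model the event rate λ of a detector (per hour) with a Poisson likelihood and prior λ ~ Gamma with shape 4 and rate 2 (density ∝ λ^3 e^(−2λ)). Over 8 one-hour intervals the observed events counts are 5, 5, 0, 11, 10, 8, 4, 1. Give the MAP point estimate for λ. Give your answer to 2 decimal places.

Σxᵢ = 5+5+0+11+10+8+4+1 = 44, with n = 8.
Posterior ∝ λ^3e^(−2λ) · λ^44e^(−8λ) = λ^47e^(−10λ), i.e. Gamma(shape=48, rate=10).
The mode of a Gamma(a, b) with a ≥ 1 (shape–rate) is (a−1)/b = 47/10 ≈ 4.70.

λ̂_MAP = 4.70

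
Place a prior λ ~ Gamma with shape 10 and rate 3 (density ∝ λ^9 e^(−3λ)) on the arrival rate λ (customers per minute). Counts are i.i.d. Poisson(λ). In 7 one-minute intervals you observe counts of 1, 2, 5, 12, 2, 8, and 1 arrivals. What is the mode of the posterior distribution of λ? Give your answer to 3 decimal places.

Σxᵢ = 1+2+5+12+2+8+1 = 31, with n = 7.
Posterior ∝ λ^9e^(−3λ) · λ^31e^(−7λ) = λ^40e^(−10λ), i.e. Gamma(shape=41, rate=10).
The mode of a Gamma(a, b) with a ≥ 1 (shape–rate) is (a−1)/b = 40/10 ≈ 4.000.

λ̂_MAP = 4.000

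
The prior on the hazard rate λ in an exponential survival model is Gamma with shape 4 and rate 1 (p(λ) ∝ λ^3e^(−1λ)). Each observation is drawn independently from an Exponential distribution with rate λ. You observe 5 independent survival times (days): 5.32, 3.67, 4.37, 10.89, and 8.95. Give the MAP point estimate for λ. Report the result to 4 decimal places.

λ̂_MAP = 0.2339

The Exponential(rate=λ) likelihood is ∝ λ^n e^(−λΣtᵢ). Here n = 5 and Σtᵢ = 5.32 + 3.67 + 4.37 + 10.89 + 8.95 = 33.20.
Posterior ∝ λ^3e^(−1λ) · λ^5e^(−33.20λ) = λ^8e^(−34.20λ), i.e. Gamma(9, 34.20).
Mode = (a−1)/b = 8/34.20 ≈ 0.2339.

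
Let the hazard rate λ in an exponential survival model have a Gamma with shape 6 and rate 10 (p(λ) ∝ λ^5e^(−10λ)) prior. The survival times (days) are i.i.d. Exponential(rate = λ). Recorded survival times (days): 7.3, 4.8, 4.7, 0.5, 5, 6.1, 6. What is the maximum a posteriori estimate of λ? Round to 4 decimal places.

λ̂_MAP = 0.2703

The Exponential(rate=λ) likelihood is ∝ λ^n e^(−λΣtᵢ). Here n = 7 and Σtᵢ = 7.3 + 4.8 + 4.7 + 0.5 + 5 + 6.1 + 6 = 34.4.
Posterior ∝ λ^5e^(−10λ) · λ^7e^(−34.4λ) = λ^12e^(−44.4λ), i.e. Gamma(13, 44.4).
Mode = (a−1)/b = 12/44.4 ≈ 0.2703.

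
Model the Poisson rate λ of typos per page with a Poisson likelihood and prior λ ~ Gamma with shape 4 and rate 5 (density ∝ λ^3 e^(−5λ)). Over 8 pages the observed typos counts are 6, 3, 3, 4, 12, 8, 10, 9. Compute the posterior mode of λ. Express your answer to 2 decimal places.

Σxᵢ = 6+3+3+4+12+8+10+9 = 55, with n = 8.
Posterior ∝ λ^3e^(−5λ) · λ^55e^(−8λ) = λ^58e^(−13λ), i.e. Gamma(shape=59, rate=13).
The mode of a Gamma(a, b) with a ≥ 1 (shape–rate) is (a−1)/b = 58/13 ≈ 4.46.

λ̂_MAP = 4.46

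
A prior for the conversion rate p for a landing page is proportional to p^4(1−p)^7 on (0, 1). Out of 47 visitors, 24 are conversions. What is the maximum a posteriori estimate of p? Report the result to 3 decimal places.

The prior density ∝ p^4(1−p)^7 is the kernel of Beta(5, 8).
Data: 24 successes in 47 trials. The binomial likelihood contributes p^24(1−p)^23, so the posterior is Beta(5+24, 8+23) = Beta(29, 31).
For Beta(a, b) with a, b > 1 the mode is (a−1)/(a+b−2) = 28/58 ≈ 0.483.

p̂_MAP = 0.483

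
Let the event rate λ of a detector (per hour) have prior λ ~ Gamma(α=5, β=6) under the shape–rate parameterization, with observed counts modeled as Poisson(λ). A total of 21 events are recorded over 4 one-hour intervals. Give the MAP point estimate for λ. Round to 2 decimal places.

λ̂_MAP = 2.50

Σxᵢ = 21, n = 4.
Posterior ∝ λ^4e^(−6λ) · λ^21e^(−4λ) = λ^25e^(−10λ), i.e. Gamma(shape=26, rate=10).
The mode of a Gamma(a, b) with a ≥ 1 (shape–rate) is (a−1)/b = 25/10 ≈ 2.50.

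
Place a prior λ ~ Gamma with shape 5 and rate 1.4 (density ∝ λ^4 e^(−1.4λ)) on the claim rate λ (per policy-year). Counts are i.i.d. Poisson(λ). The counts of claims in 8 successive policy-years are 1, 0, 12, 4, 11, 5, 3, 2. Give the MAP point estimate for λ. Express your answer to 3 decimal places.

λ̂_MAP = 4.468

Σxᵢ = 1+0+12+4+11+5+3+2 = 38, with n = 8.
Posterior ∝ λ^4e^(−1.4λ) · λ^38e^(−8λ) = λ^42e^(−9.4λ), i.e. Gamma(shape=43, rate=9.4).
The mode of a Gamma(a, b) with a ≥ 1 (shape–rate) is (a−1)/b = 42/9.4 ≈ 4.468.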